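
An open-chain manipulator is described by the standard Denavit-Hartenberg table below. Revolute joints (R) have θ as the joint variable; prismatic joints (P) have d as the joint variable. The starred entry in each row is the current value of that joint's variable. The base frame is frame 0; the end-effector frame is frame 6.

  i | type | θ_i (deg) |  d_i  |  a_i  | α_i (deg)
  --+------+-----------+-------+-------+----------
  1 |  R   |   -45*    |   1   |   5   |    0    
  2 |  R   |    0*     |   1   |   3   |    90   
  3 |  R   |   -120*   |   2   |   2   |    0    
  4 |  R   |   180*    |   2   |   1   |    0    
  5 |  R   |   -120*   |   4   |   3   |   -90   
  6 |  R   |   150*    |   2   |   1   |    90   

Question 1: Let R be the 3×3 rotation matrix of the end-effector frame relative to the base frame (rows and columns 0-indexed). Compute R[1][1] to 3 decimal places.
End-effector y-axis (col 1 of R) = (0.6124,-0.6124,0.5000)
R[1][1] = -0.6124

-0.612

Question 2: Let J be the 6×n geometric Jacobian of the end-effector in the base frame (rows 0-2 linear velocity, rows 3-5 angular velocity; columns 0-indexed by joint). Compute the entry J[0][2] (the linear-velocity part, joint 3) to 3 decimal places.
axis z_2 = (-0.7071,-0.7071,0.0000); lever o_n−o_2 = (-3.6776,-6.9290,-1.7141)
cross product → J_v[:, 2] = (1.2121,-1.2121,2.2990)
J_ω[:, 2] = z_2
entry J[0][2] = 1.2121

1.212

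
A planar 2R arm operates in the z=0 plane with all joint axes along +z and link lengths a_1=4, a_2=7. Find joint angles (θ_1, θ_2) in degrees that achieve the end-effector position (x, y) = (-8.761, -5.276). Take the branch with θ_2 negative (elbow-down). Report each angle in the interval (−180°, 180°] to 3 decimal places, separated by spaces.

cos θ_2 = (104.5913−4²−7²)/(2·4·7) = 0.7070; θ_2 = -45.0097° (elbow-down)
β = atan2(-5.2760,-8.7610) = -148.9430°; ψ = atan2(-4.9506,8.9489) = -28.9516°
θ_1 = β − ψ = -119.9915°

-119.991 -45.010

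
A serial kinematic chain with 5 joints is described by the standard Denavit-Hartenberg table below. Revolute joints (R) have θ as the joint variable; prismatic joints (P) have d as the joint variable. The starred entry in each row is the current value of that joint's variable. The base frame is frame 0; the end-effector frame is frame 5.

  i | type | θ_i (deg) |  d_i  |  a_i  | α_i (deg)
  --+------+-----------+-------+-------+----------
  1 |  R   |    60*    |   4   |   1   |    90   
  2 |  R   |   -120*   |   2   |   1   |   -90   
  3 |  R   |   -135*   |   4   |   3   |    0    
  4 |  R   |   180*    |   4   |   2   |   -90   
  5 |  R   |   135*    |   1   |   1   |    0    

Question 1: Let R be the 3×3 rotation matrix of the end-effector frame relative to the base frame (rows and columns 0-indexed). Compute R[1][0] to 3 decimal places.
End-effector x-axis (col 0 of R) = (0.2518,-0.5638,0.7866)
R[1][0] = -0.5638

-0.564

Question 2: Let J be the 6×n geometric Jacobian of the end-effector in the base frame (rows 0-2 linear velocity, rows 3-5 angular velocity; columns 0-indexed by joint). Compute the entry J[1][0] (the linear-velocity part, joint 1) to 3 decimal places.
6.052

axis z_0 = ẑ; lever o_n−o_0 = (6.0515,5.4816,1.1453)
cross product → J_v[:, 0] = (-5.4816,6.0515,0.0000)
J_ω[:, 0] = z_0
entry J[1][0] = 6.0515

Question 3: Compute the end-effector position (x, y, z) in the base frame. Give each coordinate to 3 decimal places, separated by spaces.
6.052 5.482 1.145

after link 1: o_1 = (0.5000, 0.8660, 4.0000)
after link 2: o_2 = (1.9821, -0.5670, 3.1340)
after link 3: o_3 = (6.0815, 2.2909, 2.9711)
after link 4: o_4 = (6.2353, 5.3856, -0.2537)
after link 5: o_5 = (6.0515, 5.4816, 1.1453)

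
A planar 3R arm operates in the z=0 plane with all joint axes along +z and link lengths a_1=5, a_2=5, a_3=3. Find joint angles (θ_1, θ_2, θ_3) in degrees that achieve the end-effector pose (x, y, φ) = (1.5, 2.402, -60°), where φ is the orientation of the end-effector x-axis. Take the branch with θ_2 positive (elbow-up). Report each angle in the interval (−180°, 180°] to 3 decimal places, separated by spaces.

30.001 119.999 150.001

wrist centre = target − a_3·(cos φ, sin φ) = (-0.0000, 5.0001)
cos θ_2 = (25.0008−5²−5²)/(2·5·5) = -0.5000; θ_2 = 119.9990° (elbow-up)
β = atan2(5.0001,-0.0000) = 90.0000°; ψ = atan2(4.3302,2.5001) = 59.9995°
θ_1 = β − ψ = 30.0005°
θ_3 = φ − θ_1 − θ_2 = 150.0005° (wrapped to (-180°,180°])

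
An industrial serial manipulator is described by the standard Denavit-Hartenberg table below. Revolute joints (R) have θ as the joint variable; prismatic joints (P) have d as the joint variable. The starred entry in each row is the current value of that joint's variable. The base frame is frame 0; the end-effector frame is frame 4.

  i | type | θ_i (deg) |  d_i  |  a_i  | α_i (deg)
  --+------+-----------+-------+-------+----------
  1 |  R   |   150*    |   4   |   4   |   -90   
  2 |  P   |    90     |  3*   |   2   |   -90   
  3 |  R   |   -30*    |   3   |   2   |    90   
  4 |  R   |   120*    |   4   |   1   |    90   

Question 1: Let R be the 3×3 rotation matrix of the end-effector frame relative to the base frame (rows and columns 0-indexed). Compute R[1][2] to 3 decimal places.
-0.625

End-effector z-axis (col 2 of R) = (0.2165,-0.6250,-0.7500)
R[1][2] = -0.6250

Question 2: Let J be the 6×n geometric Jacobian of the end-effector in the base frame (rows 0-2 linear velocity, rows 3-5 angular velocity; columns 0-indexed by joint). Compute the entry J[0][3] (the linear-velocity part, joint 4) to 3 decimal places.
axis z_3 = (-0.4330,-0.7500,0.5000); lever o_n−o_3 = (-0.8571,-3.2165,2.4330)
cross product → J_v[:, 3] = (-0.2165,0.6250,0.7500)
J_ω[:, 3] = z_3
entry J[0][3] = -0.2165

-0.217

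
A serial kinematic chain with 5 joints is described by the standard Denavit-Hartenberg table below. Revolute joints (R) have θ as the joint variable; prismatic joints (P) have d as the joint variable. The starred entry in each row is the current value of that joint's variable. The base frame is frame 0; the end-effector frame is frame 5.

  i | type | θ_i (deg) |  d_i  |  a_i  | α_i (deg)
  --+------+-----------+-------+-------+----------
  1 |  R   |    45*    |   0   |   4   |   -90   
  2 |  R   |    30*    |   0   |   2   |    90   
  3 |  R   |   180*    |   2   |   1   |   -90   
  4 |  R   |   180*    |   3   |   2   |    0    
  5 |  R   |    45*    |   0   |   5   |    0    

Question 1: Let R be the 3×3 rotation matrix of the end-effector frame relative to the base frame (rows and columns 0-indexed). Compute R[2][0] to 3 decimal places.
0.259

End-effector x-axis (col 0 of R) = (0.6830,0.6830,0.2588)
R[2][0] = 0.2588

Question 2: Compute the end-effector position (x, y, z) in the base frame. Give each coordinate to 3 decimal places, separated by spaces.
after link 1: o_1 = (2.8284, 2.8284, 0.0000)
after link 2: o_2 = (4.0532, 4.0532, -1.0000)
after link 3: o_3 = (4.1479, 4.1479, 1.2321)
after link 4: o_4 = (7.4940, 3.2513, 0.2321)
after link 5: o_5 = (10.9090, 6.6664, 1.5261)

10.909 6.666 1.526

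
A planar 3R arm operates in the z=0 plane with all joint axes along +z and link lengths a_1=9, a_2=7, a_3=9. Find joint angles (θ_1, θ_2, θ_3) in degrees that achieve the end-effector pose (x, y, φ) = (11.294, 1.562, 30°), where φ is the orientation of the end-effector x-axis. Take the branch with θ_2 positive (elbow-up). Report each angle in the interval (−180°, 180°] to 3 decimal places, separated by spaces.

wrist centre = target − a_3·(cos φ, sin φ) = (3.4998, -2.9380)
cos θ_2 = (20.8802−9²−7²)/(2·9·7) = -0.8660; θ_2 = 150.0005° (elbow-up)
β = atan2(-2.9380,3.4998) = -40.0129°; ψ = atan2(3.4999,2.9378) = 49.9905°
θ_1 = β − ψ = -90.0034°
θ_3 = φ − θ_1 − θ_2 = -29.9971° (wrapped to (-180°,180°])

-90.003 150.001 -29.997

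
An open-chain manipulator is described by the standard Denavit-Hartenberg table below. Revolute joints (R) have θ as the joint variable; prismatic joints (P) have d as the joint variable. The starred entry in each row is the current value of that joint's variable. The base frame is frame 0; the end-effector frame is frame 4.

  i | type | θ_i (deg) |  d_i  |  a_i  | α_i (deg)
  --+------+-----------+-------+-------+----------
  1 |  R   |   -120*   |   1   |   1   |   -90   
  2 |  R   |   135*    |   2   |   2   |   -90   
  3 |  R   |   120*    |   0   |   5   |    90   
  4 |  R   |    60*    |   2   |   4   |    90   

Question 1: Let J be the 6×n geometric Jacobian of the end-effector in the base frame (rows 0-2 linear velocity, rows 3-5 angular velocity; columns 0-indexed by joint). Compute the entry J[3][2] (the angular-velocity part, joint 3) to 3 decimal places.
axis z_2 = (0.3536,0.6124,0.7071); lever o_n−o_2 = (-5.5163,4.5698,3.6996)
cross product → J_v[:, 2] = (-0.9658,-5.2087,4.9937)
J_ω[:, 2] = z_2
entry J[3][2] = 0.3536

0.354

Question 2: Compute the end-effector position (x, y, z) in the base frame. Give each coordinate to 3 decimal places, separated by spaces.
-3.577 3.928 3.285

after link 1: o_1 = (-0.5000, -0.8660, 1.0000)
after link 2: o_2 = (1.9392, -0.6413, -0.4142)
after link 3: o_3 = (-2.6947, -0.0071, 1.3536)
after link 4: o_4 = (-3.5772, 3.9285, 3.2854)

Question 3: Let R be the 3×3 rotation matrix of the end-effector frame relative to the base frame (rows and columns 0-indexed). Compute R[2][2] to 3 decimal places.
-0.047

End-effector z-axis (col 2 of R) = (-0.9794,-0.1964,-0.0474)
R[2][2] = -0.0474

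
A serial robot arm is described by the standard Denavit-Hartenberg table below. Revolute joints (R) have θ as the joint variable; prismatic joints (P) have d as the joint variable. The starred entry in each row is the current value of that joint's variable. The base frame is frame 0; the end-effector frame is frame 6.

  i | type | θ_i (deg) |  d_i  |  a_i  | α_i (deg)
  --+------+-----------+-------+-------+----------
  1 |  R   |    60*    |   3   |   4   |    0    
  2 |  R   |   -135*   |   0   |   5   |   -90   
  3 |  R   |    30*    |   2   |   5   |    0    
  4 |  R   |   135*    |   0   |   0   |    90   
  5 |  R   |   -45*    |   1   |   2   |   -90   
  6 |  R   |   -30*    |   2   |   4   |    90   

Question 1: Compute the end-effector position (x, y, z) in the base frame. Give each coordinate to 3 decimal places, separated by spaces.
after link 1: o_1 = (2.0000, 3.4641, 3.0000)
after link 2: o_2 = (3.2941, -1.3655, 3.0000)
after link 3: o_3 = (6.3467, -5.0305, 0.5000)
after link 4: o_4 = (6.3467, -5.0305, 0.5000)
after link 5: o_5 = (4.6941, -4.3270, -0.8320)
after link 6: o_6 = (2.8621, -1.4901, -3.7638)

2.862 -1.490 -3.764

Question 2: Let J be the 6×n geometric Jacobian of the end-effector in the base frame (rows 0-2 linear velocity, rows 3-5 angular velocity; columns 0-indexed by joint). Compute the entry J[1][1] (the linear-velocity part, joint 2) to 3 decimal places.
axis z_1 = (0.0000,0.0000,1.0000); lever o_n−o_1 = (0.8621,-4.9542,-6.7638)
cross product → J_v[:, 1] = (4.9542,0.8621,-0.0000)
J_ω[:, 1] = z_1
entry J[1][1] = 0.8621

0.862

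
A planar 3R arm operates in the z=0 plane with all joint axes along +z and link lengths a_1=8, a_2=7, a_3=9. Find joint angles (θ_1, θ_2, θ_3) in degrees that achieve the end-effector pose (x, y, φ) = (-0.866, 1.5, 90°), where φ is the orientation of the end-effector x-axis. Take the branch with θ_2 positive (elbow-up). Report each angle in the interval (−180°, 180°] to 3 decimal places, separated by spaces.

-150.000 120.000 120.000

wrist centre = target − a_3·(cos φ, sin φ) = (-0.8660, -7.5000)
cos θ_2 = (57.0000−8²−7²)/(2·8·7) = -0.5000; θ_2 = 120.0000° (elbow-up)
β = atan2(-7.5000,-0.8660) = -96.5866°; ψ = atan2(6.0622,4.5000) = 53.4132°
θ_1 = β − ψ = -149.9998°
θ_3 = φ − θ_1 − θ_2 = 119.9998° (wrapped to (-180°,180°])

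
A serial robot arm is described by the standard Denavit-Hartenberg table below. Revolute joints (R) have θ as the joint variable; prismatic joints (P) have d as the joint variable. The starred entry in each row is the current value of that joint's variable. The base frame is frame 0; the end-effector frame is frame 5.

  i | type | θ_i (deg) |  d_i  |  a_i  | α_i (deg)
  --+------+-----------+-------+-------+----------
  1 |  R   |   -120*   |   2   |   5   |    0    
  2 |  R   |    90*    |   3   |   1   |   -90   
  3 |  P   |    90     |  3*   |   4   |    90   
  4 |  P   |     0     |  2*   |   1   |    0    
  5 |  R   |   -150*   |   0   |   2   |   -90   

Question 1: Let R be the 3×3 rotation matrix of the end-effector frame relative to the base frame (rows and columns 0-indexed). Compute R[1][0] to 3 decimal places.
-0.433

End-effector x-axis (col 0 of R) = (-0.2500,-0.4330,0.8660)
R[1][0] = -0.4330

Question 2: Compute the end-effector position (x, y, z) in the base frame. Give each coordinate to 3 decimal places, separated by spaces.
after link 1: o_1 = (-2.5000, -4.3301, 2.0000)
after link 2: o_2 = (-1.6340, -4.8301, 5.0000)
after link 3: o_3 = (-0.1340, -2.2321, 1.0000)
after link 4: o_4 = (1.5981, -3.2321, 0.0000)
after link 5: o_5 = (1.0981, -4.0981, 1.7321)

1.098 -4.098 1.732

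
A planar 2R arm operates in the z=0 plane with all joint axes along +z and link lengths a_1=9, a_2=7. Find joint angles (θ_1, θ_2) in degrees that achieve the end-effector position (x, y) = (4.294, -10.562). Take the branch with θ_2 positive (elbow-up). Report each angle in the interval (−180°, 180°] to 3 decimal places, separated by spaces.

-105.752 90.003

cos θ_2 = (129.9943−9²−7²)/(2·9·7) = -0.0000; θ_2 = 90.0026° (elbow-up)
β = atan2(-10.5620,4.2940) = -67.8757°; ψ = atan2(7.0000,8.9997) = 37.8760°
θ_1 = β − ψ = -105.7517°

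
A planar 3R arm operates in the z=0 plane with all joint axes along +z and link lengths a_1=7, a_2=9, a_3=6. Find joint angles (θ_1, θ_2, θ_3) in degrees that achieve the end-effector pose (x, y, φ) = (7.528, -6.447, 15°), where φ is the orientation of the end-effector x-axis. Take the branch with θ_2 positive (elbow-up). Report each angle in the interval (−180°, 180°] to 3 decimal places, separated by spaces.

wrist centre = target − a_3·(cos φ, sin φ) = (1.7324, -7.9999)
cos θ_2 = (67.0000−7²−9²)/(2·7·9) = -0.5000; θ_2 = 120.0000° (elbow-up)
β = atan2(-7.9999,1.7324) = -77.7808°; ψ = atan2(7.7942,2.5000) = 72.2164°
θ_1 = β − ψ = -149.9972°
θ_3 = φ − θ_1 − θ_2 = 44.9972° (wrapped to (-180°,180°])

-149.997 120.000 44.997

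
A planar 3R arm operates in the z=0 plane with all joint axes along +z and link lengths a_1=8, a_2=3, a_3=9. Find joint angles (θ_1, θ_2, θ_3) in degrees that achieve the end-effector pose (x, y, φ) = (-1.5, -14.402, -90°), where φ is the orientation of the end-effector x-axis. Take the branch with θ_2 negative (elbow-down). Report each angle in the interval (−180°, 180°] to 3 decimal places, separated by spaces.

-89.999 -149.998 149.997

wrist centre = target − a_3·(cos φ, sin φ) = (-1.5000, -5.4020)
cos θ_2 = (31.4316−8²−3²)/(2·8·3) = -0.8660; θ_2 = -149.9980° (elbow-down)
β = atan2(-5.4020,-1.5000) = -105.5186°; ψ = atan2(-1.5001,5.4020) = -15.5196°
θ_1 = β − ψ = -89.9991°
θ_3 = φ − θ_1 − θ_2 = 149.9971° (wrapped to (-180°,180°])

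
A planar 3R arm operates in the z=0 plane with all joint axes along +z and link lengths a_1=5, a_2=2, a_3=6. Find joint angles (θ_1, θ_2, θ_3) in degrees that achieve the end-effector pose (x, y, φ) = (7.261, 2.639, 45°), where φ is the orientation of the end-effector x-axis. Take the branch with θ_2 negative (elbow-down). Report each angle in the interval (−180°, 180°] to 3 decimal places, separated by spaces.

-10.961 -149.985 -154.054

wrist centre = target − a_3·(cos φ, sin φ) = (3.0184, -1.6036)
cos θ_2 = (11.6822−5²−2²)/(2·5·2) = -0.8659; θ_2 = -149.9847° (elbow-down)
β = atan2(-1.6036,3.0184) = -27.9815°; ψ = atan2(-1.0005,3.2682) = -17.0203°
θ_1 = β − ψ = -10.9612°
θ_3 = φ − θ_1 − θ_2 = -154.0541° (wrapped to (-180°,180°])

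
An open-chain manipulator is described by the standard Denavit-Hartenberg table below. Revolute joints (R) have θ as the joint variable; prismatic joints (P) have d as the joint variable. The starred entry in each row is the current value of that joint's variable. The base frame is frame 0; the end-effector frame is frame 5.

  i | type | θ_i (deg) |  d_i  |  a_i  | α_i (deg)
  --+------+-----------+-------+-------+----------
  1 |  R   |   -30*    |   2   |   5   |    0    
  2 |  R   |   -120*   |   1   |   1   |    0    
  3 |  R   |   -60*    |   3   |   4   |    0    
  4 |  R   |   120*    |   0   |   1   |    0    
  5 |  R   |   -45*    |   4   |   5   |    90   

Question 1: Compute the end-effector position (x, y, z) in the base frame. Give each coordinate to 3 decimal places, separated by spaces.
after link 1: o_1 = (4.3301, -2.5000, 2.0000)
after link 2: o_2 = (3.4641, -3.0000, 3.0000)
after link 3: o_3 = (0.0000, -1.0000, 6.0000)
after link 4: o_4 = (0.0000, -2.0000, 6.0000)
after link 5: o_5 = (-3.5355, -5.5355, 10.0000)

-3.536 -5.536 10.000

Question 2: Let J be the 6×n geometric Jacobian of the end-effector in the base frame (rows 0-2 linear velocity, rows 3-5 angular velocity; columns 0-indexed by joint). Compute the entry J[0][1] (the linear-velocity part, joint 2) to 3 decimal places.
axis z_1 = (0.0000,0.0000,1.0000); lever o_n−o_1 = (-7.8657,-3.0355,8.0000)
cross product → J_v[:, 1] = (3.0355,-7.8657,0.0000)
J_ω[:, 1] = z_1
entry J[0][1] = 3.0355

3.036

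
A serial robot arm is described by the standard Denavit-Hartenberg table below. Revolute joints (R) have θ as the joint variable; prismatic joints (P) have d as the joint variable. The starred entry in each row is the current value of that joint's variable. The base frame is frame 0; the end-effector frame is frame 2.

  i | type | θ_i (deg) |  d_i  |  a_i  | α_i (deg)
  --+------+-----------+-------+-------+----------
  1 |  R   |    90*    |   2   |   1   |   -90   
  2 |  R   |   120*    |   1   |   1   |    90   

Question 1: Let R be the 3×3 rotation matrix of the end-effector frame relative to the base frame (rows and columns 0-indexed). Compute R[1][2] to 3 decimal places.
End-effector z-axis (col 2 of R) = (-0.0000,0.8660,-0.5000)
R[1][2] = 0.8660

0.866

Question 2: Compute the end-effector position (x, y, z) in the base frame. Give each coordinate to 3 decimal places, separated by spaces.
-1.000 0.500 1.134

after link 1: o_1 = (0.0000, 1.0000, 2.0000)
after link 2: o_2 = (-1.0000, 0.5000, 1.1340)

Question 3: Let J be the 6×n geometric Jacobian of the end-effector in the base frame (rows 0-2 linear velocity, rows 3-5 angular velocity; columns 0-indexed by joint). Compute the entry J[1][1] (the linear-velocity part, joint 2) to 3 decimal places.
axis z_1 = (-1.0000,0.0000,0.0000); lever o_n−o_1 = (-1.0000,-0.5000,-0.8660)
cross product → J_v[:, 1] = (-0.0000,-0.8660,0.5000)
J_ω[:, 1] = z_1
entry J[1][1] = -0.8660

-0.866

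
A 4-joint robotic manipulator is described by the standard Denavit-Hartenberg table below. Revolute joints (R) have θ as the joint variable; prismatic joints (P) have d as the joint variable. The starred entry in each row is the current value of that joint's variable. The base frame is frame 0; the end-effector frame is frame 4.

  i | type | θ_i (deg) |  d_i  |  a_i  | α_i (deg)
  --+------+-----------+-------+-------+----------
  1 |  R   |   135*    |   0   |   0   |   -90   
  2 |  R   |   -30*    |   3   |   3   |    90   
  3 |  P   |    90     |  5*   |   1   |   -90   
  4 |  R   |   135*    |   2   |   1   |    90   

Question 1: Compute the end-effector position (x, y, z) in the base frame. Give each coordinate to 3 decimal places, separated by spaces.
after link 1: o_1 = (0.0000, 0.0000, 0.0000)
after link 2: o_2 = (-3.9584, -0.2842, 1.5000)
after link 3: o_3 = (-2.8978, -2.7591, 5.8301)
after link 4: o_4 = (-1.4230, -3.2338, 4.2178)

-1.423 -3.234 4.218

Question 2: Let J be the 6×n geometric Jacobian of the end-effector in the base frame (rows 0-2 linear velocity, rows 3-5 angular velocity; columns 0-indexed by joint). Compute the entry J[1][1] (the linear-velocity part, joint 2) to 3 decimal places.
2.982

axis z_1 = (-0.7071,-0.7071,0.0000); lever o_n−o_1 = (-1.4230,-3.2338,4.2178)
cross product → J_v[:, 1] = (-2.9824,2.9824,1.2804)
J_ω[:, 1] = z_1
entry J[1][1] = 2.9824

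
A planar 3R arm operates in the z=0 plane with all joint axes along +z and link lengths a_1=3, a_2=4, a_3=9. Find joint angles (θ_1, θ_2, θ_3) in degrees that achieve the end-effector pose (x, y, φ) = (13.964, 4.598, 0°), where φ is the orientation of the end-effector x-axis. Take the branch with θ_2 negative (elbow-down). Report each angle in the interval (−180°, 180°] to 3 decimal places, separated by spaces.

wrist centre = target − a_3·(cos φ, sin φ) = (4.9640, 4.5980)
cos θ_2 = (45.7829−3²−4²)/(2·3·4) = 0.8660; θ_2 = -30.0082° (elbow-down)
β = atan2(4.5980,4.9640) = 42.8080°; ψ = atan2(-2.0005,6.4638) = -17.1968°
θ_1 = β − ψ = 60.0048°
θ_3 = φ − θ_1 − θ_2 = -29.9967° (wrapped to (-180°,180°])

60.005 -30.008 -29.997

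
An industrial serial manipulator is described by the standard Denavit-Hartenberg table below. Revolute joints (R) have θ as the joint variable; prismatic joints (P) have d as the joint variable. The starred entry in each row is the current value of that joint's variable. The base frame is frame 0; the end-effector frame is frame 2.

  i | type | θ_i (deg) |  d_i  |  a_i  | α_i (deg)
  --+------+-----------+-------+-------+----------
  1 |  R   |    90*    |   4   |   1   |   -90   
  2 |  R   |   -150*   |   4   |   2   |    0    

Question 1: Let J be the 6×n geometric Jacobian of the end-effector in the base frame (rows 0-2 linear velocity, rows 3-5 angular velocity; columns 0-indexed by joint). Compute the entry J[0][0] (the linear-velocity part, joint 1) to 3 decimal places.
axis z_0 = ẑ; lever o_n−o_0 = (-4.0000,-0.7321,5.0000)
cross product → J_v[:, 0] = (0.7321,-4.0000,0.0000)
J_ω[:, 0] = z_0
entry J[0][0] = 0.7321

0.732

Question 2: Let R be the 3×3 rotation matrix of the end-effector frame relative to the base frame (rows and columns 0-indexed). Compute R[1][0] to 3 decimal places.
End-effector x-axis (col 0 of R) = (-0.0000,-0.8660,0.5000)
R[1][0] = -0.8660

-0.866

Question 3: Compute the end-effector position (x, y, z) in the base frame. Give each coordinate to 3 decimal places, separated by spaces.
-4.000 -0.732 5.000

after link 1: o_1 = (0.0000, 1.0000, 4.0000)
after link 2: o_2 = (-4.0000, -0.7321, 5.0000)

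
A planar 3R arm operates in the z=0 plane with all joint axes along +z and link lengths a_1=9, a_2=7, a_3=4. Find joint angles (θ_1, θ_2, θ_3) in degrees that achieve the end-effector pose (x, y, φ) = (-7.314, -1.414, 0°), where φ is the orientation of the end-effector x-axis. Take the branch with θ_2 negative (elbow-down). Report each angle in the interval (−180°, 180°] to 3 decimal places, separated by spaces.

wrist centre = target − a_3·(cos φ, sin φ) = (-11.3140, -1.4140)
cos θ_2 = (130.0060−9²−7²)/(2·9·7) = 0.0000; θ_2 = -89.9973° (elbow-down)
β = atan2(-1.4140,-11.3140) = -172.8762°; ψ = atan2(-7.0000,9.0003) = -37.8740°
θ_1 = β − ψ = -135.0023°
θ_3 = φ − θ_1 − θ_2 = -135.0005° (wrapped to (-180°,180°])

-135.002 -89.997 -135.000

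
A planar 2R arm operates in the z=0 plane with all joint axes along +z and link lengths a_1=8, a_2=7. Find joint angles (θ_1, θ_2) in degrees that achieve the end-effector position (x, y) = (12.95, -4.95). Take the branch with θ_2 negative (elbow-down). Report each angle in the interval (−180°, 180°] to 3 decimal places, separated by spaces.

cos θ_2 = (192.2050−8²−7²)/(2·8·7) = 0.7072; θ_2 = -44.9935° (elbow-down)
β = atan2(-4.9500,12.9500) = -20.9188°; ψ = atan2(-4.9492,12.9503) = -20.9152°
θ_1 = β − ψ = -0.0036°

-0.004 -44.993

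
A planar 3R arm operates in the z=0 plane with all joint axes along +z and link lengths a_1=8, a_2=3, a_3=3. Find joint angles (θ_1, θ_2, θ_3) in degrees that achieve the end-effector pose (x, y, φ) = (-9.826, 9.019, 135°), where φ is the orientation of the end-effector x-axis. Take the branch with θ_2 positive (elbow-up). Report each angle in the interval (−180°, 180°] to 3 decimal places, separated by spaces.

126.326 45.002 -36.327

wrist centre = target − a_3·(cos φ, sin φ) = (-7.7047, 6.8977)
cos θ_2 = (106.9401−8²−3²)/(2·8·3) = 0.7071; θ_2 = 45.0018° (elbow-up)
β = atan2(6.8977,-7.7047) = 138.1632°; ψ = atan2(2.1214,10.1213) = 11.8377°
θ_1 = β − ψ = 126.3256°
θ_3 = φ − θ_1 − θ_2 = -36.3273° (wrapped to (-180°,180°])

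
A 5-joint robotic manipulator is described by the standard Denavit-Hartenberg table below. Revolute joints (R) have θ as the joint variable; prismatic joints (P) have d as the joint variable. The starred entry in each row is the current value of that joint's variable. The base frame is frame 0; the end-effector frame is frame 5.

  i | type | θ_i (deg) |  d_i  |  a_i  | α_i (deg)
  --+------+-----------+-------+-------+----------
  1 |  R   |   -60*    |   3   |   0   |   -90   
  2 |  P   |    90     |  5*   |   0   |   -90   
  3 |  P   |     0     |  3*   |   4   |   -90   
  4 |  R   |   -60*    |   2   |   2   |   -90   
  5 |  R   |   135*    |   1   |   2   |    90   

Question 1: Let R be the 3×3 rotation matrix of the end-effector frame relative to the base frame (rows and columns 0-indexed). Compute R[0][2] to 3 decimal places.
0.306

End-effector z-axis (col 2 of R) = (0.3062,0.8839,-0.3536)
R[0][2] = 0.3062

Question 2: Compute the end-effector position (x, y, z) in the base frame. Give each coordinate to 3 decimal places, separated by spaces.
after link 1: o_1 = (0.0000, 0.0000, 3.0000)
after link 2: o_2 = (4.3301, 2.5000, 3.0000)
after link 3: o_3 = (2.8301, 5.0981, -1.0000)
after link 4: o_4 = (0.2321, 5.5981, -2.0000)
after link 5: o_5 = (2.3192, 4.8115, -2.1589)

2.319 4.812 -2.159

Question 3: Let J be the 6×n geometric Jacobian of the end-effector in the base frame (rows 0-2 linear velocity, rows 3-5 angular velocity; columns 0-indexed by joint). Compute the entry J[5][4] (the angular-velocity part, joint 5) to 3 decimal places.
-0.866

axis z_4 = (0.2500,-0.4330,-0.8660); lever o_n−o_4 = (2.0871,-0.7866,-0.1589)
cross product → J_v[:, 4] = (-0.6124,-1.7678,0.7071)
J_ω[:, 4] = z_4
entry J[5][4] = -0.8660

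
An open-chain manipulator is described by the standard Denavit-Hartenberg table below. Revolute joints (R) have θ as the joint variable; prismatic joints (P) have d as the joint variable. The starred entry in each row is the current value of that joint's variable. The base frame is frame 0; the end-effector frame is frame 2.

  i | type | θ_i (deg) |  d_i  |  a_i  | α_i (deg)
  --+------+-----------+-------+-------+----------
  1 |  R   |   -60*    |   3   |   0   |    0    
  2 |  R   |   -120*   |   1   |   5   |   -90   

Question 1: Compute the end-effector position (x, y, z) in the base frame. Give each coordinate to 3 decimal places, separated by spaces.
-5.000 -0.000 4.000

after link 1: o_1 = (0.0000, 0.0000, 3.0000)
after link 2: o_2 = (-5.0000, -0.0000, 4.0000)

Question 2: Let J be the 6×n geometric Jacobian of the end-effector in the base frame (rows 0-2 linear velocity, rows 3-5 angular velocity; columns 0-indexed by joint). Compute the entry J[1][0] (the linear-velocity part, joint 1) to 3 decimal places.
-5.000

axis z_0 = ẑ; lever o_n−o_0 = (-5.0000,-0.0000,4.0000)
cross product → J_v[:, 0] = (0.0000,-5.0000,0.0000)
J_ω[:, 0] = z_0
entry J[1][0] = -5.0000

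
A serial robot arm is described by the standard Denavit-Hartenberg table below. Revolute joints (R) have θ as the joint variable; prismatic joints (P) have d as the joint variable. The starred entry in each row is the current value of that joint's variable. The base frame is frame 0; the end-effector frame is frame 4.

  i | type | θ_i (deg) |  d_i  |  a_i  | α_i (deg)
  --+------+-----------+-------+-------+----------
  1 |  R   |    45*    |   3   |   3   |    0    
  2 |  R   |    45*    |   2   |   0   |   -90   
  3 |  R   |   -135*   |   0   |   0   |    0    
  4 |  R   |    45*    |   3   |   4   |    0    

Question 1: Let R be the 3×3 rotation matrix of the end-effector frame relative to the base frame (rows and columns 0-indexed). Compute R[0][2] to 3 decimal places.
-1.000

End-effector z-axis (col 2 of R) = (-1.0000,0.0000,0.0000)
R[0][2] = -1.0000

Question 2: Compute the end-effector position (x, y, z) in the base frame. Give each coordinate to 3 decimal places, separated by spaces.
after link 1: o_1 = (2.1213, 2.1213, 3.0000)
after link 2: o_2 = (2.1213, 2.1213, 5.0000)
after link 3: o_3 = (2.1213, 2.1213, 5.0000)
after link 4: o_4 = (-0.8787, 2.1213, 9.0000)

-0.879 2.121 9.000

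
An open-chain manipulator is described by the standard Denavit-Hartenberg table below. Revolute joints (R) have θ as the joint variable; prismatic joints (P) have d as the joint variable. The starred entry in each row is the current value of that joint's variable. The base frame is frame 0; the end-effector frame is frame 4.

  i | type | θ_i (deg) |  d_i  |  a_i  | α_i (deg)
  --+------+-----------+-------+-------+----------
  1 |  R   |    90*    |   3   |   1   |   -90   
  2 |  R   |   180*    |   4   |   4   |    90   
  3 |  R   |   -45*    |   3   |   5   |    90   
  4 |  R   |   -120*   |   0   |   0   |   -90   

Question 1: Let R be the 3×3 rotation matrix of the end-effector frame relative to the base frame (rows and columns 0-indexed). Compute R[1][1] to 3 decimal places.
End-effector y-axis (col 1 of R) = (-0.7071,-0.7071,0.0000)
R[1][1] = -0.7071

-0.707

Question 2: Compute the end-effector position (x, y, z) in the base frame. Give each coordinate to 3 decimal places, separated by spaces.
after link 1: o_1 = (0.0000, 1.0000, 3.0000)
after link 2: o_2 = (-4.0000, -3.0000, 3.0000)
after link 3: o_3 = (-0.4645, -6.5355, -0.0000)
after link 4: o_4 = (-0.4645, -6.5355, -0.0000)

-0.464 -6.536 -0.000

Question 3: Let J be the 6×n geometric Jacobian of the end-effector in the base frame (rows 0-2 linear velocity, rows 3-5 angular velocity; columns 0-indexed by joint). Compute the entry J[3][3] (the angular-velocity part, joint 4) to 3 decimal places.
axis z_3 = (0.7071,0.7071,-0.0000); lever o_n−o_3 = (0.0000,0.0000,0.0000)
cross product → J_v[:, 3] = (0.0000,-0.0000,0.0000)
J_ω[:, 3] = z_3
entry J[3][3] = 0.7071

0.707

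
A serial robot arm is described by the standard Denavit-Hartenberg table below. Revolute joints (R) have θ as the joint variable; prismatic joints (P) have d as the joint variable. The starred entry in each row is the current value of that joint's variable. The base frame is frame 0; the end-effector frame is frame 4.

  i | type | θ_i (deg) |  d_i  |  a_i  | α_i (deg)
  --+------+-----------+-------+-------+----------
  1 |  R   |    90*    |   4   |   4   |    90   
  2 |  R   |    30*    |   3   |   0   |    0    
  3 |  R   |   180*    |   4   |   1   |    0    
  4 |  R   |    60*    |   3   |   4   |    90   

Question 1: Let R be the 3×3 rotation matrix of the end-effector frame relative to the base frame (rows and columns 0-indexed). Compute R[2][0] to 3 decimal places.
End-effector x-axis (col 0 of R) = (0.0000,-0.0000,-1.0000)
R[2][0] = -1.0000

-1.000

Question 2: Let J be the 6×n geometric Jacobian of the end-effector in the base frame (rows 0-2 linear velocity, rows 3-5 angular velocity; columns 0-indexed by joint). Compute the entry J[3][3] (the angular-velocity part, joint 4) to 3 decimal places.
1.000

axis z_3 = (1.0000,-0.0000,0.0000); lever o_n−o_3 = (3.0000,-0.0000,-4.0000)
cross product → J_v[:, 3] = (0.0000,4.0000,-0.0000)
J_ω[:, 3] = z_3
entry J[3][3] = 1.0000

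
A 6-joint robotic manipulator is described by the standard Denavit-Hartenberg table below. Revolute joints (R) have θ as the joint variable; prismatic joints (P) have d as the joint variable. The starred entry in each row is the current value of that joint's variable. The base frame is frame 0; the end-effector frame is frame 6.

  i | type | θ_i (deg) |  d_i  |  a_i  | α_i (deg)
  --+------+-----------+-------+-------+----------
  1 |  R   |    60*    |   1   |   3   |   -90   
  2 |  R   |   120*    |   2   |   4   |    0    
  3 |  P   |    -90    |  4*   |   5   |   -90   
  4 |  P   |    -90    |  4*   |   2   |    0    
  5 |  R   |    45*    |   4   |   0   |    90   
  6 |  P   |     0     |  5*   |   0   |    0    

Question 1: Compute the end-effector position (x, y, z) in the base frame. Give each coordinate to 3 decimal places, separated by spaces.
-10.856 4.268 -10.125

after link 1: o_1 = (1.5000, 2.5981, 1.0000)
after link 2: o_2 = (-1.2321, 1.8660, -2.4641)
after link 3: o_3 = (-2.5311, 7.6160, -4.9641)
after link 4: o_4 = (-5.2631, 6.8840, -8.4282)
after link 5: o_5 = (-6.2631, 5.1519, -11.8923)
after link 6: o_6 = (-10.8559, 4.2680, -10.1245)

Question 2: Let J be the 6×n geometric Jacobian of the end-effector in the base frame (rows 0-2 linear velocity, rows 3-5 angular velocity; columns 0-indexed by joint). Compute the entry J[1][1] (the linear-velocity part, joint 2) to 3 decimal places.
-9.634

axis z_1 = (-0.8660,0.5000,0.0000); lever o_n−o_1 = (-12.3559,1.6700,-11.1245)
cross product → J_v[:, 1] = (-5.5623,-9.6341,4.7317)
J_ω[:, 1] = z_1
entry J[1][1] = -9.6341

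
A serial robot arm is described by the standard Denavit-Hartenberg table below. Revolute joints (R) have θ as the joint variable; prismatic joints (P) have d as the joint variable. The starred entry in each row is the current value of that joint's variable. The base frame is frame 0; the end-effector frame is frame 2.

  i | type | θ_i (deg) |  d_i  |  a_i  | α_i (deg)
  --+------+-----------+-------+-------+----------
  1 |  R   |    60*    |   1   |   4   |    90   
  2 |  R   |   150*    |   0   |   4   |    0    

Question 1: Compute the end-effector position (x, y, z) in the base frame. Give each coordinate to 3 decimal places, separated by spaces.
0.268 0.464 3.000

after link 1: o_1 = (2.0000, 3.4641, 1.0000)
after link 2: o_2 = (0.2679, 0.4641, 3.0000)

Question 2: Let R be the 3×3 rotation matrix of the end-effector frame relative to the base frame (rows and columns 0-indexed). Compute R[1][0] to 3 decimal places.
-0.750

End-effector x-axis (col 0 of R) = (-0.4330,-0.7500,0.5000)
R[1][0] = -0.7500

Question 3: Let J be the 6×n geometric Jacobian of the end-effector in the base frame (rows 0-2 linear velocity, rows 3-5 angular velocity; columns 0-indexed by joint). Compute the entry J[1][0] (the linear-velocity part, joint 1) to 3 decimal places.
axis z_0 = ẑ; lever o_n−o_0 = (0.2679,0.4641,3.0000)
cross product → J_v[:, 0] = (-0.4641,0.2679,0.0000)
J_ω[:, 0] = z_0
entry J[1][0] = 0.2679

0.268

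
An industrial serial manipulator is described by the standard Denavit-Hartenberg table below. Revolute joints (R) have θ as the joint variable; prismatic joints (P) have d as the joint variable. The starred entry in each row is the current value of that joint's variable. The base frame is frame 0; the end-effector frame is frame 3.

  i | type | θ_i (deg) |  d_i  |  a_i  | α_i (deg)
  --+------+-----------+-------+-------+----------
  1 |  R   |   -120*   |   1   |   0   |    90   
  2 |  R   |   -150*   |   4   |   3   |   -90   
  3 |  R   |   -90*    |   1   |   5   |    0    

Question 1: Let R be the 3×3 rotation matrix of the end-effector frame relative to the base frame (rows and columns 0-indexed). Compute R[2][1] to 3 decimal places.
-0.500

End-effector y-axis (col 1 of R) = (0.4330,0.7500,-0.5000)
R[2][1] = -0.5000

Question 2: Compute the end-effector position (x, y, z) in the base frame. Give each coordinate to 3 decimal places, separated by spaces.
after link 1: o_1 = (0.0000, 0.0000, 1.0000)
after link 2: o_2 = (-2.1651, 4.2500, -0.5000)
after link 3: o_3 = (-6.7452, 6.3170, -1.3660)

-6.745 6.317 -1.366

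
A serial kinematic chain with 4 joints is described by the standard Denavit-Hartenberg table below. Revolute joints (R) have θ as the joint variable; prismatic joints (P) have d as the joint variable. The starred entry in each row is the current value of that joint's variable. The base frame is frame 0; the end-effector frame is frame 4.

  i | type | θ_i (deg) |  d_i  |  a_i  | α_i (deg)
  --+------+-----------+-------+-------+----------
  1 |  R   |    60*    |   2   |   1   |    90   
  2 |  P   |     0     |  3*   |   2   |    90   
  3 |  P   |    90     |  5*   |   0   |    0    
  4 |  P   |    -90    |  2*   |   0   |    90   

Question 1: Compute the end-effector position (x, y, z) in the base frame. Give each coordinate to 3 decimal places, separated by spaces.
after link 1: o_1 = (0.5000, 0.8660, 2.0000)
after link 2: o_2 = (4.0981, 1.0981, 2.0000)
after link 3: o_3 = (4.0981, 1.0981, -3.0000)
after link 4: o_4 = (4.0981, 1.0981, -5.0000)

4.098 1.098 -5.000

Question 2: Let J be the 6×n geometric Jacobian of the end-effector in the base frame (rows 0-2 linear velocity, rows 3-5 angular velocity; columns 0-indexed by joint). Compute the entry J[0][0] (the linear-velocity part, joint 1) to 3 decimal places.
-1.098

axis z_0 = ẑ; lever o_n−o_0 = (4.0981,1.0981,-5.0000)
cross product → J_v[:, 0] = (-1.0981,4.0981,0.0000)
J_ω[:, 0] = z_0
entry J[0][0] = -1.0981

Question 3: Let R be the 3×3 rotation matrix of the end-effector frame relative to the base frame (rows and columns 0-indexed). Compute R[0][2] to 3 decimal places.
-0.866

End-effector z-axis (col 2 of R) = (-0.8660,0.5000,-0.0000)
R[0][2] = -0.8660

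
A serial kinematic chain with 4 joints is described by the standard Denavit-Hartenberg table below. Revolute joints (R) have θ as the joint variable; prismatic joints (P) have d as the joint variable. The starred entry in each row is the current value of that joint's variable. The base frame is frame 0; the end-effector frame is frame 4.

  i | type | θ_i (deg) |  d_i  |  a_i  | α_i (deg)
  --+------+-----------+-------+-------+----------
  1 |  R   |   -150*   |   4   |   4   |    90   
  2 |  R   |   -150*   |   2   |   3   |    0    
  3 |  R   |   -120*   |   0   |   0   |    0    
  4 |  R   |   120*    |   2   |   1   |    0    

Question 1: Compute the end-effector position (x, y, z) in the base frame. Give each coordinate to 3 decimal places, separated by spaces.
after link 1: o_1 = (-3.4641, -2.0000, 4.0000)
after link 2: o_2 = (-2.2141, 1.0311, 2.5000)
after link 3: o_3 = (-2.2141, 1.0311, 2.5000)
after link 4: o_4 = (-2.4641, 3.1962, 2.0000)

-2.464 3.196 2.000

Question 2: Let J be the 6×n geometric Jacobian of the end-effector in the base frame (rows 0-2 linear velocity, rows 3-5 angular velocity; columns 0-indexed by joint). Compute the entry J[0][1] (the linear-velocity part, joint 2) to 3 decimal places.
-1.732

axis z_1 = (-0.5000,0.8660,0.0000); lever o_n−o_1 = (1.0000,5.1962,-2.0000)
cross product → J_v[:, 1] = (-1.7321,-1.0000,-3.4641)
J_ω[:, 1] = z_1
entry J[0][1] = -1.7321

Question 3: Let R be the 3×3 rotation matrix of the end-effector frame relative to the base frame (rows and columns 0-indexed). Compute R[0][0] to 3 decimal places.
End-effector x-axis (col 0 of R) = (0.7500,0.4330,-0.5000)
R[0][0] = 0.7500

0.750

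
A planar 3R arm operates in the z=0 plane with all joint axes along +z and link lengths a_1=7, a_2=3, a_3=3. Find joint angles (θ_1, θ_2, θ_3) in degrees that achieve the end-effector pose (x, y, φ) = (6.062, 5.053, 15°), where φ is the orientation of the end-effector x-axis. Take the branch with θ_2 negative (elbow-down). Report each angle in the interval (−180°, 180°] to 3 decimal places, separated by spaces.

77.002 -135.001 72.999

wrist centre = target − a_3·(cos φ, sin φ) = (3.1642, 4.2765)
cos θ_2 = (28.3011−7²−3²)/(2·7·3) = -0.7071; θ_2 = -135.0008° (elbow-down)
β = atan2(4.2765,3.1642) = 53.5022°; ψ = atan2(-2.1213,4.8787) = -23.4999°
θ_1 = β − ψ = 77.0021°
θ_3 = φ − θ_1 − θ_2 = 72.9986° (wrapped to (-180°,180°])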